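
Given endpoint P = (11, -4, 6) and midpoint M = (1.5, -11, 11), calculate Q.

Q = 2M - P
  = (2·1.5 - 11, 2·(-11) - (-4), 2·11 - 6)
  = (3 - 11, -22 + 4, 22 - 6)
  = (-8, -18, 16)

(-8, -18, 16)


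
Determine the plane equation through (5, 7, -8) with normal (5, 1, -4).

The plane through P with normal n = (a, b, c) satisfies n·(r - P) = 0,
i.e. ax + by + cz = a·x₀ + b·y₀ + c·z₀.
d = 5·5 + 1·7 + (-4)·(-8)
  = 25 + 7 + 32
  = 64
Equation: 5x + y - 4z = 64

5x + y - 4z = 64


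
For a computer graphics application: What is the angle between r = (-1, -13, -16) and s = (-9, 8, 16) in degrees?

r·s = (-1)·(-9) + (-13)·8 + (-16)·16 = 9 - 104 - 256 = -351
|r| = √((-1)² + (-13)² + (-16)²) = √426 ≈ 20.64
|s| = √((-9)² + 8² + 16²) = √401 ≈ 20.02
cos θ = (r·s)/(|r||s|) = -351/(20.64·20.02) ≈ -0.8492
θ = arccos(-0.8492) ≈ 148.1°

148.1°


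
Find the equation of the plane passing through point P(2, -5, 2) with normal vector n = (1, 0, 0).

The plane through P with normal n = (a, b, c) satisfies n·(r - P) = 0,
i.e. ax + by + cz = a·x₀ + b·y₀ + c·z₀.
d = 1·2 + 0·(-5) + 0·2
  = 2 + 0 + 0
  = 2
Equation: x = 2

x = 2


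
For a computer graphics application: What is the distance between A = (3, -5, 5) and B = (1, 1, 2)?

d = √[(x₂-x₁)² + (y₂-y₁)² + (z₂-z₁)²]
  = √[(-2)² + 6² + (-3)²]
  = √[4 + 36 + 9]
  = √49
  ≈ 7

7


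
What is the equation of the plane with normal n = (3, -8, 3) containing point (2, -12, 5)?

The plane through P with normal n = (a, b, c) satisfies n·(r - P) = 0,
i.e. ax + by + cz = a·x₀ + b·y₀ + c·z₀.
d = 3·2 + (-8)·(-12) + 3·5
  = 6 + 96 + 15
  = 117
Equation: 3x - 8y + 3z = 117

3x - 8y + 3z = 117


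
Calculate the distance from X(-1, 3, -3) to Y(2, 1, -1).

d = √[(x₂-x₁)² + (y₂-y₁)² + (z₂-z₁)²]
  = √[3² + (-2)² + 2²]
  = √[9 + 4 + 4]
  = √17
  ≈ 4.123

4.123


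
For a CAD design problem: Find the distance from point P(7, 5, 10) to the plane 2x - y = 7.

distance = |a·x₀ + b·y₀ + c·z₀ - d| / √(a² + b² + c²)
  = |2·7 + (-1)·5 + 0·10 - 7| / √(2² + (-1)² + 0²)
  = |14 - 5 + 0 - 7| / √(4 + 1 + 0)
  = |2| / √5
  = 2 / 2.236
  ≈ 0.8944

0.8944


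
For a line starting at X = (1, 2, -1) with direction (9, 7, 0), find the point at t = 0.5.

P(t) = X + t·d
  = (1 + 9·0.5, 2 + 7·0.5, -1 + 0·0.5)
  = (1 + 4.5, 2 + 3.5, -1 + 0)
  = (5.5, 5.5, -1)

(5.5, 5.5, -1)


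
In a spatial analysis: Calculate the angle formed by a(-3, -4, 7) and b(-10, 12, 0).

a·b = (-3)·(-10) + (-4)·12 + 7·0 = 30 - 48 + 0 = -18
|a| = √((-3)² + (-4)² + 7²) = √74 ≈ 8.602
|b| = √((-10)² + 12² + 0²) = √244 ≈ 15.62
cos θ = (a·b)/(|a||b|) = -18/(8.602·15.62) ≈ -0.134
θ = arccos(-0.134) ≈ 97.7°

97.7°


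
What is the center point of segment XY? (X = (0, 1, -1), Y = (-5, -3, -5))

M = ((x₁+x₂)/2, (y₁+y₂)/2, (z₁+z₂)/2)
  = ((0 - 5)/2, (1 - 3)/2, (-1 - 5)/2)
  = (-5/2, -2/2, -6/2)
  = (-2.5, -1, -3)

(-2.5, -1, -3)


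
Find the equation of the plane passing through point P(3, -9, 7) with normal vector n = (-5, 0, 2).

The plane through P with normal n = (a, b, c) satisfies n·(r - P) = 0,
i.e. ax + by + cz = a·x₀ + b·y₀ + c·z₀.
d = (-5)·3 + 0·(-9) + 2·7
  = -15 + 0 + 14
  = -1
Equation: -5x + 2z = -1

-5x + 2z = -1


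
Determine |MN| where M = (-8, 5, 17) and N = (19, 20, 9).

d = √[(x₂-x₁)² + (y₂-y₁)² + (z₂-z₁)²]
  = √[27² + 15² + (-8)²]
  = √[729 + 225 + 64]
  = √1018
  ≈ 31.91

31.91


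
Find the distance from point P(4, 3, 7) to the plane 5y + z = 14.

distance = |a·x₀ + b·y₀ + c·z₀ - d| / √(a² + b² + c²)
  = |0·4 + 5·3 + 1·7 - 14| / √(0² + 5² + 1²)
  = |0 + 15 + 7 - 14| / √(0 + 25 + 1)
  = |8| / √26
  = 8 / 5.099
  ≈ 1.569

1.569


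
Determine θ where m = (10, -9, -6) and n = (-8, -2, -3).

m·n = 10·(-8) + (-9)·(-2) + (-6)·(-3) = -80 + 18 + 18 = -44
|m| = √(10² + (-9)² + (-6)²) = √217 ≈ 14.73
|n| = √((-8)² + (-2)² + (-3)²) = √77 ≈ 8.775
cos θ = (m·n)/(|m||n|) = -44/(14.73·8.775) ≈ -0.3404
θ = arccos(-0.3404) ≈ 109.9°

109.9°


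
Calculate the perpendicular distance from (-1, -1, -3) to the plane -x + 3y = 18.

distance = |a·x₀ + b·y₀ + c·z₀ - d| / √(a² + b² + c²)
  = |(-1)·(-1) + 3·(-1) + 0·(-3) - 18| / √((-1)² + 3² + 0²)
  = |1 - 3 + 0 - 18| / √(1 + 9 + 0)
  = |-20| / √10
  = 20 / 3.162
  ≈ 6.325

6.325


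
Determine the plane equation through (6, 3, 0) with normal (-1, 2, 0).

The plane through P with normal n = (a, b, c) satisfies n·(r - P) = 0,
i.e. ax + by + cz = a·x₀ + b·y₀ + c·z₀.
d = (-1)·6 + 2·3 + 0·0
  = -6 + 6 + 0
  = 0
Equation: -x + 2y = 0

-x + 2y = 0


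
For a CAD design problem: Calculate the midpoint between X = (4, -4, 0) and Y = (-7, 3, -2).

M = ((x₁+x₂)/2, (y₁+y₂)/2, (z₁+z₂)/2)
  = ((4 - 7)/2, (-4 + 3)/2, (0 - 2)/2)
  = (-3/2, -1/2, -2/2)
  = (-1.5, -0.5, -1)

(-1.5, -0.5, -1)


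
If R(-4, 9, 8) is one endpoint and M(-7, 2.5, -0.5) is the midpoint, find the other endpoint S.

S = 2M - R
  = (2·(-7) - (-4), 2·2.5 - 9, 2·(-0.5) - 8)
  = (-14 + 4, 5 - 9, -1 - 8)
  = (-10, -4, -9)

(-10, -4, -9)


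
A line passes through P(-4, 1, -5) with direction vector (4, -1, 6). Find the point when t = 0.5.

P(t) = P + t·d
  = (-4 + 4·0.5, 1 + (-1)·0.5, -5 + 6·0.5)
  = (-4 + 2, 1 - 0.5, -5 + 3)
  = (-2, 0.5, -2)

(-2, 0.5, -2)


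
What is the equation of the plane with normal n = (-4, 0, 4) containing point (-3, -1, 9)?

The plane through P with normal n = (a, b, c) satisfies n·(r - P) = 0,
i.e. ax + by + cz = a·x₀ + b·y₀ + c·z₀.
d = (-4)·(-3) + 0·(-1) + 4·9
  = 12 + 0 + 36
  = 48
Equation: -4x + 4z = 48

-4x + 4z = 48


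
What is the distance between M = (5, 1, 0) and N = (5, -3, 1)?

d = √[(x₂-x₁)² + (y₂-y₁)² + (z₂-z₁)²]
  = √[0² + (-4)² + 1²]
  = √[0 + 16 + 1]
  = √17
  ≈ 4.123

4.123


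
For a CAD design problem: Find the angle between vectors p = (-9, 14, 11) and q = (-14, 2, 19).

p·q = (-9)·(-14) + 14·2 + 11·19 = 126 + 28 + 209 = 363
|p| = √((-9)² + 14² + 11²) = √398 ≈ 19.95
|q| = √((-14)² + 2² + 19²) = √561 ≈ 23.69
cos θ = (p·q)/(|p||q|) = 363/(19.95·23.69) ≈ 0.7682
θ = arccos(0.7682) ≈ 39.81°

39.81°


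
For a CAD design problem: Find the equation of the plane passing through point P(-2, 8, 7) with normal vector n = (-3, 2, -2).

The plane through P with normal n = (a, b, c) satisfies n·(r - P) = 0,
i.e. ax + by + cz = a·x₀ + b·y₀ + c·z₀.
d = (-3)·(-2) + 2·8 + (-2)·7
  = 6 + 16 - 14
  = 8
Equation: -3x + 2y - 2z = 8

-3x + 2y - 2z = 8


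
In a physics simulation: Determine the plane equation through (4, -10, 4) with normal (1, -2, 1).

The plane through P with normal n = (a, b, c) satisfies n·(r - P) = 0,
i.e. ax + by + cz = a·x₀ + b·y₀ + c·z₀.
d = 1·4 + (-2)·(-10) + 1·4
  = 4 + 20 + 4
  = 28
Equation: x - 2y + z = 28

x - 2y + z = 28


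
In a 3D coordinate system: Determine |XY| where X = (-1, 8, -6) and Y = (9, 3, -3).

d = √[(x₂-x₁)² + (y₂-y₁)² + (z₂-z₁)²]
  = √[10² + (-5)² + 3²]
  = √[100 + 25 + 9]
  = √134
  ≈ 11.58

11.58


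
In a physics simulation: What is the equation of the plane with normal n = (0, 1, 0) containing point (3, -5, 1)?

The plane through P with normal n = (a, b, c) satisfies n·(r - P) = 0,
i.e. ax + by + cz = a·x₀ + b·y₀ + c·z₀.
d = 0·3 + 1·(-5) + 0·1
  = 0 - 5 + 0
  = -5
Equation: y = -5

y = -5


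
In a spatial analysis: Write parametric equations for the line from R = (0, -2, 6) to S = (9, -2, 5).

Direction vector d = S - R = (9 + 0, -2 + 2, 5 - 6) = (9, 0, -1)
Parametric form r = R + t·d:
x = 0 + 9t, y = -2, z = 6 - t

x = 0 + 9t, y = -2, z = 6 - t


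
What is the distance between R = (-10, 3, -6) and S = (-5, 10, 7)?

d = √[(x₂-x₁)² + (y₂-y₁)² + (z₂-z₁)²]
  = √[5² + 7² + 13²]
  = √[25 + 49 + 169]
  = √243
  ≈ 15.59

15.59


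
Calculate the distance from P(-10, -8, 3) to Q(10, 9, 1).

d = √[(x₂-x₁)² + (y₂-y₁)² + (z₂-z₁)²]
  = √[20² + 17² + (-2)²]
  = √[400 + 289 + 4]
  = √693
  ≈ 26.32

26.32


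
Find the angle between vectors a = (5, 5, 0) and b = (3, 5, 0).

a·b = 5·3 + 5·5 + 0·0 = 15 + 25 + 0 = 40
|a| = √(5² + 5² + 0²) = √50 ≈ 7.071
|b| = √(3² + 5² + 0²) = √34 ≈ 5.831
cos θ = (a·b)/(|a||b|) = 40/(7.071·5.831) ≈ 0.9701
θ = arccos(0.9701) ≈ 14.04°

14.04°


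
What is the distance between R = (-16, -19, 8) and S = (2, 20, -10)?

d = √[(x₂-x₁)² + (y₂-y₁)² + (z₂-z₁)²]
  = √[18² + 39² + (-18)²]
  = √[324 + 1521 + 324]
  = √2169
  ≈ 46.57

46.57


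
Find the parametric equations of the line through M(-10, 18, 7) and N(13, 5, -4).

Direction vector d = N - M = (13 + 10, 5 - 18, -4 - 7) = (23, -13, -11)
Parametric form r = M + t·d:
x = -10 + 23t, y = 18 - 13t, z = 7 - 11t

x = -10 + 23t, y = 18 - 13t, z = 7 - 11t


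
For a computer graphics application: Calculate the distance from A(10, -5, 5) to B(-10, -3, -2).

d = √[(x₂-x₁)² + (y₂-y₁)² + (z₂-z₁)²]
  = √[(-20)² + 2² + (-7)²]
  = √[400 + 4 + 49]
  = √453
  ≈ 21.28

21.28


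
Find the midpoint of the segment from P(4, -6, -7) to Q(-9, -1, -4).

M = ((x₁+x₂)/2, (y₁+y₂)/2, (z₁+z₂)/2)
  = ((4 - 9)/2, (-6 - 1)/2, (-7 - 4)/2)
  = (-5/2, -7/2, -11/2)
  = (-2.5, -3.5, -5.5)

(-2.5, -3.5, -5.5)


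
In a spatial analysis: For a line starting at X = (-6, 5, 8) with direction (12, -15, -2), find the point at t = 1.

P(t) = X + t·d
  = (-6 + 12·1, 5 + (-15)·1, 8 + (-2)·1)
  = (-6 + 12, 5 - 15, 8 - 2)
  = (6, -10, 6)

(6, -10, 6)


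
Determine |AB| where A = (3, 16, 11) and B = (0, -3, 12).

d = √[(x₂-x₁)² + (y₂-y₁)² + (z₂-z₁)²]
  = √[(-3)² + (-19)² + 1²]
  = √[9 + 361 + 1]
  = √371
  ≈ 19.26

19.26


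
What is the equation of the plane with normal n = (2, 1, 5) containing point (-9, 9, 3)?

The plane through P with normal n = (a, b, c) satisfies n·(r - P) = 0,
i.e. ax + by + cz = a·x₀ + b·y₀ + c·z₀.
d = 2·(-9) + 1·9 + 5·3
  = -18 + 9 + 15
  = 6
Equation: 2x + y + 5z = 6

2x + y + 5z = 6


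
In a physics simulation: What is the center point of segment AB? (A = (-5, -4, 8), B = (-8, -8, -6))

M = ((x₁+x₂)/2, (y₁+y₂)/2, (z₁+z₂)/2)
  = ((-5 - 8)/2, (-4 - 8)/2, (8 - 6)/2)
  = (-13/2, -12/2, 2/2)
  = (-6.5, -6, 1)

(-6.5, -6, 1)


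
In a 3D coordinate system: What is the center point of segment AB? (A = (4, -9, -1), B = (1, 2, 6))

M = ((x₁+x₂)/2, (y₁+y₂)/2, (z₁+z₂)/2)
  = ((4 + 1)/2, (-9 + 2)/2, (-1 + 6)/2)
  = (5/2, -7/2, 5/2)
  = (2.5, -3.5, 2.5)

(2.5, -3.5, 2.5)


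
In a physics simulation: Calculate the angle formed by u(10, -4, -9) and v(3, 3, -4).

u·v = 10·3 + (-4)·3 + (-9)·(-4) = 30 - 12 + 36 = 54
|u| = √(10² + (-4)² + (-9)²) = √197 ≈ 14.04
|v| = √(3² + 3² + (-4)²) = √34 ≈ 5.831
cos θ = (u·v)/(|u||v|) = 54/(14.04·5.831) ≈ 0.6598
θ = arccos(0.6598) ≈ 48.71°

48.71°


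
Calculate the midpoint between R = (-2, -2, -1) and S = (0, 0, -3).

M = ((x₁+x₂)/2, (y₁+y₂)/2, (z₁+z₂)/2)
  = ((-2 + 0)/2, (-2 + 0)/2, (-1 - 3)/2)
  = (-2/2, -2/2, -4/2)
  = (-1, -1, -2)

(-1, -1, -2)


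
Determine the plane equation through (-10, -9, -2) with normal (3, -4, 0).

The plane through P with normal n = (a, b, c) satisfies n·(r - P) = 0,
i.e. ax + by + cz = a·x₀ + b·y₀ + c·z₀.
d = 3·(-10) + (-4)·(-9) + 0·(-2)
  = -30 + 36 + 0
  = 6
Equation: 3x - 4y = 6

3x - 4y = 6


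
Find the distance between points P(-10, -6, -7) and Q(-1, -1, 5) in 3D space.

d = √[(x₂-x₁)² + (y₂-y₁)² + (z₂-z₁)²]
  = √[9² + 5² + 12²]
  = √[81 + 25 + 144]
  = √250
  ≈ 15.81

15.81


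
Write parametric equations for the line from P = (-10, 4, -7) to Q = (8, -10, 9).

Direction vector d = Q - P = (8 + 10, -10 - 4, 9 + 7) = (18, -14, 16)
Parametric form r = P + t·d:
x = -10 + 18t, y = 4 - 14t, z = -7 + 16t

x = -10 + 18t, y = 4 - 14t, z = -7 + 16t


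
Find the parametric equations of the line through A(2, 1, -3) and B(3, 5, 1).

Direction vector d = B - A = (3 - 2, 5 - 1, 1 + 3) = (1, 4, 4)
Parametric form r = A + t·d:
x = 2 + t, y = 1 + 4t, z = -3 + 4t

x = 2 + t, y = 1 + 4t, z = -3 + 4t


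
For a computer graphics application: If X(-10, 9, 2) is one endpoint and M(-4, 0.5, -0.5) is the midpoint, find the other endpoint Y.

Y = 2M - X
  = (2·(-4) - (-10), 2·0.5 - 9, 2·(-0.5) - 2)
  = (-8 + 10, 1 - 9, -1 - 2)
  = (2, -8, -3)

(2, -8, -3)


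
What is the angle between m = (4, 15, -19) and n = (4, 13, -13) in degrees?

m·n = 4·4 + 15·13 + (-19)·(-13) = 16 + 195 + 247 = 458
|m| = √(4² + 15² + (-19)²) = √602 ≈ 24.54
|n| = √(4² + 13² + (-13)²) = √354 ≈ 18.81
cos θ = (m·n)/(|m||n|) = 458/(24.54·18.81) ≈ 0.9921
θ = arccos(0.9921) ≈ 7.196°

7.196°


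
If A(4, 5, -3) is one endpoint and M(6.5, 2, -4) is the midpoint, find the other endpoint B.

B = 2M - A
  = (2·6.5 - 4, 2·2 - 5, 2·(-4) - (-3))
  = (13 - 4, 4 - 5, -8 + 3)
  = (9, -1, -5)

(9, -1, -5)


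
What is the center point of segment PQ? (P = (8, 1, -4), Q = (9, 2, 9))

M = ((x₁+x₂)/2, (y₁+y₂)/2, (z₁+z₂)/2)
  = ((8 + 9)/2, (1 + 2)/2, (-4 + 9)/2)
  = (17/2, 3/2, 5/2)
  = (8.5, 1.5, 2.5)

(8.5, 1.5, 2.5)


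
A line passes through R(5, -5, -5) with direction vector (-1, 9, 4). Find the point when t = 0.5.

P(t) = R + t·d
  = (5 + (-1)·0.5, -5 + 9·0.5, -5 + 4·0.5)
  = (5 - 0.5, -5 + 4.5, -5 + 2)
  = (4.5, -0.5, -3)

(4.5, -0.5, -3)


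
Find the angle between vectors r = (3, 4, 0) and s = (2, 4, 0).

r·s = 3·2 + 4·4 + 0·0 = 6 + 16 + 0 = 22
|r| = √(3² + 4² + 0²) = √25 ≈ 5
|s| = √(2² + 4² + 0²) = √20 ≈ 4.472
cos θ = (r·s)/(|r||s|) = 22/(5·4.472) ≈ 0.9839
θ = arccos(0.9839) ≈ 10.3°

10.3°


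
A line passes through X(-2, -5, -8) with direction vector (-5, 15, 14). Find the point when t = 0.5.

P(t) = X + t·d
  = (-2 + (-5)·0.5, -5 + 15·0.5, -8 + 14·0.5)
  = (-2 - 2.5, -5 + 7.5, -8 + 7)
  = (-4.5, 2.5, -1)

(-4.5, 2.5, -1)


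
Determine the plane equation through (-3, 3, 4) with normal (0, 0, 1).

The plane through P with normal n = (a, b, c) satisfies n·(r - P) = 0,
i.e. ax + by + cz = a·x₀ + b·y₀ + c·z₀.
d = 0·(-3) + 0·3 + 1·4
  = 0 + 0 + 4
  = 4
Equation: z = 4

z = 4


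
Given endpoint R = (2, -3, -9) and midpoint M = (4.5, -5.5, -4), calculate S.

S = 2M - R
  = (2·4.5 - 2, 2·(-5.5) - (-3), 2·(-4) - (-9))
  = (9 - 2, -11 + 3, -8 + 9)
  = (7, -8, 1)

(7, -8, 1)


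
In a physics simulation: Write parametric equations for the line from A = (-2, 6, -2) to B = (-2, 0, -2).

Direction vector d = B - A = (-2 + 2, 0 - 6, -2 + 2) = (0, -6, 0)
Parametric form r = A + t·d:
x = -2, y = 6 - 6t, z = -2

x = -2, y = 6 - 6t, z = -2


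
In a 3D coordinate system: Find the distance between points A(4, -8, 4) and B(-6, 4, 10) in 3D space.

d = √[(x₂-x₁)² + (y₂-y₁)² + (z₂-z₁)²]
  = √[(-10)² + 12² + 6²]
  = √[100 + 144 + 36]
  = √280
  ≈ 16.73

16.73


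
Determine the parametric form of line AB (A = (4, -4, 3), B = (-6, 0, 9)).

Direction vector d = B - A = (-6 - 4, 0 + 4, 9 - 3) = (-10, 4, 6)
Parametric form r = A + t·d:
x = 4 - 10t, y = -4 + 4t, z = 3 + 6t

x = 4 - 10t, y = -4 + 4t, z = 3 + 6t


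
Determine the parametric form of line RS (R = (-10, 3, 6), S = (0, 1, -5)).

Direction vector d = S - R = (0 + 10, 1 - 3, -5 - 6) = (10, -2, -11)
Parametric form r = R + t·d:
x = -10 + 10t, y = 3 - 2t, z = 6 - 11t

x = -10 + 10t, y = 3 - 2t, z = 6 - 11t


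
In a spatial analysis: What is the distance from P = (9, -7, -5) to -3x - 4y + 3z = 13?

distance = |a·x₀ + b·y₀ + c·z₀ - d| / √(a² + b² + c²)
  = |(-3)·9 + (-4)·(-7) + 3·(-5) - 13| / √((-3)² + (-4)² + 3²)
  = |-27 + 28 - 15 - 13| / √(9 + 16 + 9)
  = |-27| / √34
  = 27 / 5.831
  ≈ 4.63

4.63


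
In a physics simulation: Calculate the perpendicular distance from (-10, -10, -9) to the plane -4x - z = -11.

distance = |a·x₀ + b·y₀ + c·z₀ - d| / √(a² + b² + c²)
  = |(-4)·(-10) + 0·(-10) + (-1)·(-9) - (-11)| / √((-4)² + 0² + (-1)²)
  = |40 + 0 + 9 + 11| / √(16 + 0 + 1)
  = |60| / √17
  = 60 / 4.123
  ≈ 14.55

14.55


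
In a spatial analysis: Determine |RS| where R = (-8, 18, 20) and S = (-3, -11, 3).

d = √[(x₂-x₁)² + (y₂-y₁)² + (z₂-z₁)²]
  = √[5² + (-29)² + (-17)²]
  = √[25 + 841 + 289]
  = √1155
  ≈ 33.99

33.99


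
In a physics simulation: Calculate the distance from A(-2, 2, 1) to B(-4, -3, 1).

d = √[(x₂-x₁)² + (y₂-y₁)² + (z₂-z₁)²]
  = √[(-2)² + (-5)² + 0²]
  = √[4 + 25 + 0]
  = √29
  ≈ 5.385

5.385


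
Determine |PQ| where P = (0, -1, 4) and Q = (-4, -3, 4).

d = √[(x₂-x₁)² + (y₂-y₁)² + (z₂-z₁)²]
  = √[(-4)² + (-2)² + 0²]
  = √[16 + 4 + 0]
  = √20
  ≈ 4.472

4.472


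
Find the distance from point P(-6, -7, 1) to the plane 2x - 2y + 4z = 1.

distance = |a·x₀ + b·y₀ + c·z₀ - d| / √(a² + b² + c²)
  = |2·(-6) + (-2)·(-7) + 4·1 - 1| / √(2² + (-2)² + 4²)
  = |-12 + 14 + 4 - 1| / √(4 + 4 + 16)
  = |5| / √24
  = 5 / 4.899
  ≈ 1.021

1.021


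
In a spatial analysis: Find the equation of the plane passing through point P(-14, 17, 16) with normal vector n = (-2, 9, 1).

The plane through P with normal n = (a, b, c) satisfies n·(r - P) = 0,
i.e. ax + by + cz = a·x₀ + b·y₀ + c·z₀.
d = (-2)·(-14) + 9·17 + 1·16
  = 28 + 153 + 16
  = 197
Equation: -2x + 9y + z = 197

-2x + 9y + z = 197


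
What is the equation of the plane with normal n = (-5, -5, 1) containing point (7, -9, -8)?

The plane through P with normal n = (a, b, c) satisfies n·(r - P) = 0,
i.e. ax + by + cz = a·x₀ + b·y₀ + c·z₀.
d = (-5)·7 + (-5)·(-9) + 1·(-8)
  = -35 + 45 - 8
  = 2
Equation: -5x - 5y + z = 2

-5x - 5y + z = 2


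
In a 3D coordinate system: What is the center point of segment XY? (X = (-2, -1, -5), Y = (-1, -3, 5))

M = ((x₁+x₂)/2, (y₁+y₂)/2, (z₁+z₂)/2)
  = ((-2 - 1)/2, (-1 - 3)/2, (-5 + 5)/2)
  = (-3/2, -4/2, 0/2)
  = (-1.5, -2, 0)

(-1.5, -2, 0)


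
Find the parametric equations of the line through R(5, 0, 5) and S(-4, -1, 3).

Direction vector d = S - R = (-4 - 5, -1 + 0, 3 - 5) = (-9, -1, -2)
Parametric form r = R + t·d:
x = 5 - 9t, y = 0 - t, z = 5 - 2t

x = 5 - 9t, y = 0 - t, z = 5 - 2t


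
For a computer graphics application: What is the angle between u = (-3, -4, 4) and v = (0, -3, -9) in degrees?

u·v = (-3)·0 + (-4)·(-3) + 4·(-9) = 0 + 12 - 36 = -24
|u| = √((-3)² + (-4)² + 4²) = √41 ≈ 6.403
|v| = √(0² + (-3)² + (-9)²) = √90 ≈ 9.487
cos θ = (u·v)/(|u||v|) = -24/(6.403·9.487) ≈ -0.3951
θ = arccos(-0.3951) ≈ 113.3°

113.3°


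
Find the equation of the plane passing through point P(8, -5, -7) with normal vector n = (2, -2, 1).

The plane through P with normal n = (a, b, c) satisfies n·(r - P) = 0,
i.e. ax + by + cz = a·x₀ + b·y₀ + c·z₀.
d = 2·8 + (-2)·(-5) + 1·(-7)
  = 16 + 10 - 7
  = 19
Equation: 2x - 2y + z = 19

2x - 2y + z = 19


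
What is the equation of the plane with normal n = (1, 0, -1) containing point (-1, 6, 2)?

The plane through P with normal n = (a, b, c) satisfies n·(r - P) = 0,
i.e. ax + by + cz = a·x₀ + b·y₀ + c·z₀.
d = 1·(-1) + 0·6 + (-1)·2
  = -1 + 0 - 2
  = -3
Equation: x - z = -3

x - z = -3


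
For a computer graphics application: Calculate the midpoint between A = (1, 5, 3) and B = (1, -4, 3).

M = ((x₁+x₂)/2, (y₁+y₂)/2, (z₁+z₂)/2)
  = ((1 + 1)/2, (5 - 4)/2, (3 + 3)/2)
  = (2/2, 1/2, 6/2)
  = (1, 0.5, 3)

(1, 0.5, 3)


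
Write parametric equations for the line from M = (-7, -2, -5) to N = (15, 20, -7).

Direction vector d = N - M = (15 + 7, 20 + 2, -7 + 5) = (22, 22, -2)
Parametric form r = M + t·d:
x = -7 + 22t, y = -2 + 22t, z = -5 - 2t

x = -7 + 22t, y = -2 + 22t, z = -5 - 2t


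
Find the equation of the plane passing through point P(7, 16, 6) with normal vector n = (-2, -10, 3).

The plane through P with normal n = (a, b, c) satisfies n·(r - P) = 0,
i.e. ax + by + cz = a·x₀ + b·y₀ + c·z₀.
d = (-2)·7 + (-10)·16 + 3·6
  = -14 - 160 + 18
  = -156
Equation: -2x - 10y + 3z = -156

-2x - 10y + 3z = -156


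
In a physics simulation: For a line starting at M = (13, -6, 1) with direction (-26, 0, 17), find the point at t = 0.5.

P(t) = M + t·d
  = (13 + (-26)·0.5, -6 + 0·0.5, 1 + 17·0.5)
  = (13 - 13, -6 + 0, 1 + 8.5)
  = (0, -6, 9.5)

(0, -6, 9.5)


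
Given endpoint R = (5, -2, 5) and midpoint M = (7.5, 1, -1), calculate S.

S = 2M - R
  = (2·7.5 - 5, 2·1 - (-2), 2·(-1) - 5)
  = (15 - 5, 2 + 2, -2 - 5)
  = (10, 4, -7)

(10, 4, -7)


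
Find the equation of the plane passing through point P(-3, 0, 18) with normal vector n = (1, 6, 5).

The plane through P with normal n = (a, b, c) satisfies n·(r - P) = 0,
i.e. ax + by + cz = a·x₀ + b·y₀ + c·z₀.
d = 1·(-3) + 6·0 + 5·18
  = -3 + 0 + 90
  = 87
Equation: x + 6y + 5z = 87

x + 6y + 5z = 87


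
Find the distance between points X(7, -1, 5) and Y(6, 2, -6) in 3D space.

d = √[(x₂-x₁)² + (y₂-y₁)² + (z₂-z₁)²]
  = √[(-1)² + 3² + (-11)²]
  = √[1 + 9 + 121]
  = √131
  ≈ 11.45

11.45


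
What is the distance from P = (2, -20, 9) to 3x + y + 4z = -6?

distance = |a·x₀ + b·y₀ + c·z₀ - d| / √(a² + b² + c²)
  = |3·2 + 1·(-20) + 4·9 - (-6)| / √(3² + 1² + 4²)
  = |6 - 20 + 36 + 6| / √(9 + 1 + 16)
  = |28| / √26
  = 28 / 5.099
  ≈ 5.491

5.491


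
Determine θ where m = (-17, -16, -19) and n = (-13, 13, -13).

m·n = (-17)·(-13) + (-16)·13 + (-19)·(-13) = 221 - 208 + 247 = 260
|m| = √((-17)² + (-16)² + (-19)²) = √906 ≈ 30.1
|n| = √((-13)² + 13² + (-13)²) = √507 ≈ 22.52
cos θ = (m·n)/(|m||n|) = 260/(30.1·22.52) ≈ 0.3836
θ = arccos(0.3836) ≈ 67.44°

67.44°


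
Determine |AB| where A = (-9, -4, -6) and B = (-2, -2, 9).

d = √[(x₂-x₁)² + (y₂-y₁)² + (z₂-z₁)²]
  = √[7² + 2² + 15²]
  = √[49 + 4 + 225]
  = √278
  ≈ 16.67

16.67


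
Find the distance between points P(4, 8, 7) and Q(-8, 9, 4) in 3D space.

d = √[(x₂-x₁)² + (y₂-y₁)² + (z₂-z₁)²]
  = √[(-12)² + 1² + (-3)²]
  = √[144 + 1 + 9]
  = √154
  ≈ 12.41

12.41


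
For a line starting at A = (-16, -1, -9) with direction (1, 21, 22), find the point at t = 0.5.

P(t) = A + t·d
  = (-16 + 1·0.5, -1 + 21·0.5, -9 + 22·0.5)
  = (-16 + 0.5, -1 + 10.5, -9 + 11)
  = (-15.5, 9.5, 2)

(-15.5, 9.5, 2)


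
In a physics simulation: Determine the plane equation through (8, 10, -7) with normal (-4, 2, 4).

The plane through P with normal n = (a, b, c) satisfies n·(r - P) = 0,
i.e. ax + by + cz = a·x₀ + b·y₀ + c·z₀.
d = (-4)·8 + 2·10 + 4·(-7)
  = -32 + 20 - 28
  = -40
Equation: -4x + 2y + 4z = -40

-4x + 2y + 4z = -40


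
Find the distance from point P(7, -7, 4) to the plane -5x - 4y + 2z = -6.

distance = |a·x₀ + b·y₀ + c·z₀ - d| / √(a² + b² + c²)
  = |(-5)·7 + (-4)·(-7) + 2·4 - (-6)| / √((-5)² + (-4)² + 2²)
  = |-35 + 28 + 8 + 6| / √(25 + 16 + 4)
  = |7| / √45
  = 7 / 6.708
  ≈ 1.043

1.043


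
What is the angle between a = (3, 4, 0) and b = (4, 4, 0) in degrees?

a·b = 3·4 + 4·4 + 0·0 = 12 + 16 + 0 = 28
|a| = √(3² + 4² + 0²) = √25 ≈ 5
|b| = √(4² + 4² + 0²) = √32 ≈ 5.657
cos θ = (a·b)/(|a||b|) = 28/(5·5.657) ≈ 0.9899
θ = arccos(0.9899) ≈ 8.13°

8.13°


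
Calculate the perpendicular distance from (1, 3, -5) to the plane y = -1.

distance = |a·x₀ + b·y₀ + c·z₀ - d| / √(a² + b² + c²)
  = |0·1 + 1·3 + 0·(-5) - (-1)| / √(0² + 1² + 0²)
  = |0 + 3 + 0 + 1| / √(0 + 1 + 0)
  = |4| / √1
  = 4 / 1
  ≈ 4

4


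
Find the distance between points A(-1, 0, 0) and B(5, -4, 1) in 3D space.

d = √[(x₂-x₁)² + (y₂-y₁)² + (z₂-z₁)²]
  = √[6² + (-4)² + 1²]
  = √[36 + 16 + 1]
  = √53
  ≈ 7.28

7.28


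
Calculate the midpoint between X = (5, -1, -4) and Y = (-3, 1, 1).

M = ((x₁+x₂)/2, (y₁+y₂)/2, (z₁+z₂)/2)
  = ((5 - 3)/2, (-1 + 1)/2, (-4 + 1)/2)
  = (2/2, 0/2, -3/2)
  = (1, 0, -1.5)

(1, 0, -1.5)


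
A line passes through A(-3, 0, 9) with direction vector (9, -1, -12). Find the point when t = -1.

P(t) = A + t·d
  = (-3 + 9·(-1), 0 + (-1)·(-1), 9 + (-12)·(-1))
  = (-3 - 9, 0 + 1, 9 + 12)
  = (-12, 1, 21)

(-12, 1, 21)


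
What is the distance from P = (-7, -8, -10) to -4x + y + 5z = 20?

distance = |a·x₀ + b·y₀ + c·z₀ - d| / √(a² + b² + c²)
  = |(-4)·(-7) + 1·(-8) + 5·(-10) - 20| / √((-4)² + 1² + 5²)
  = |28 - 8 - 50 - 20| / √(16 + 1 + 25)
  = |-50| / √42
  = 50 / 6.481
  ≈ 7.715

7.715


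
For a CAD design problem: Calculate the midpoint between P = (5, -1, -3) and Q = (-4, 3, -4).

M = ((x₁+x₂)/2, (y₁+y₂)/2, (z₁+z₂)/2)
  = ((5 - 4)/2, (-1 + 3)/2, (-3 - 4)/2)
  = (1/2, 2/2, -7/2)
  = (0.5, 1, -3.5)

(0.5, 1, -3.5)


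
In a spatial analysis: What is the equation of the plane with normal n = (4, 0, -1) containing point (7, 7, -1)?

The plane through P with normal n = (a, b, c) satisfies n·(r - P) = 0,
i.e. ax + by + cz = a·x₀ + b·y₀ + c·z₀.
d = 4·7 + 0·7 + (-1)·(-1)
  = 28 + 0 + 1
  = 29
Equation: 4x - z = 29

4x - z = 29


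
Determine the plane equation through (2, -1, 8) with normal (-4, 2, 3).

The plane through P with normal n = (a, b, c) satisfies n·(r - P) = 0,
i.e. ax + by + cz = a·x₀ + b·y₀ + c·z₀.
d = (-4)·2 + 2·(-1) + 3·8
  = -8 - 2 + 24
  = 14
Equation: -4x + 2y + 3z = 14

-4x + 2y + 3z = 14


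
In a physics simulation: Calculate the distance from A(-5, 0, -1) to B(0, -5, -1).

d = √[(x₂-x₁)² + (y₂-y₁)² + (z₂-z₁)²]
  = √[5² + (-5)² + 0²]
  = √[25 + 25 + 0]
  = √50
  ≈ 7.071

7.071


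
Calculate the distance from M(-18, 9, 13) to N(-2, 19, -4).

d = √[(x₂-x₁)² + (y₂-y₁)² + (z₂-z₁)²]
  = √[16² + 10² + (-17)²]
  = √[256 + 100 + 289]
  = √645
  ≈ 25.4

25.4


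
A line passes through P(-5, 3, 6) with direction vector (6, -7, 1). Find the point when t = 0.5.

P(t) = P + t·d
  = (-5 + 6·0.5, 3 + (-7)·0.5, 6 + 1·0.5)
  = (-5 + 3, 3 - 3.5, 6 + 0.5)
  = (-2, -0.5, 6.5)

(-2, -0.5, 6.5)


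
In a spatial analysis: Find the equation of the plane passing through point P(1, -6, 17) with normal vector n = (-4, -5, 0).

The plane through P with normal n = (a, b, c) satisfies n·(r - P) = 0,
i.e. ax + by + cz = a·x₀ + b·y₀ + c·z₀.
d = (-4)·1 + (-5)·(-6) + 0·17
  = -4 + 30 + 0
  = 26
Equation: -4x - 5y = 26

-4x - 5y = 26


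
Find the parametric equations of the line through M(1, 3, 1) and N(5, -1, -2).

Direction vector d = N - M = (5 - 1, -1 - 3, -2 - 1) = (4, -4, -3)
Parametric form r = M + t·d:
x = 1 + 4t, y = 3 - 4t, z = 1 - 3t

x = 1 + 4t, y = 3 - 4t, z = 1 - 3t


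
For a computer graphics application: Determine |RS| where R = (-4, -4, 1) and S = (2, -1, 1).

d = √[(x₂-x₁)² + (y₂-y₁)² + (z₂-z₁)²]
  = √[6² + 3² + 0²]
  = √[36 + 9 + 0]
  = √45
  ≈ 6.708

6.708


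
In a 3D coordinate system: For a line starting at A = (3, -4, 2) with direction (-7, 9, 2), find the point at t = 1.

P(t) = A + t·d
  = (3 + (-7)·1, -4 + 9·1, 2 + 2·1)
  = (3 - 7, -4 + 9, 2 + 2)
  = (-4, 5, 4)

(-4, 5, 4)


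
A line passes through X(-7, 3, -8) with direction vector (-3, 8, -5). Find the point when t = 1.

P(t) = X + t·d
  = (-7 + (-3)·1, 3 + 8·1, -8 + (-5)·1)
  = (-7 - 3, 3 + 8, -8 - 5)
  = (-10, 11, -13)

(-10, 11, -13)


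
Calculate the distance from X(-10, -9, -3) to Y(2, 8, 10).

d = √[(x₂-x₁)² + (y₂-y₁)² + (z₂-z₁)²]
  = √[12² + 17² + 13²]
  = √[144 + 289 + 169]
  = √602
  ≈ 24.54

24.54


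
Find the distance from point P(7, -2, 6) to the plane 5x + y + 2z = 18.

distance = |a·x₀ + b·y₀ + c·z₀ - d| / √(a² + b² + c²)
  = |5·7 + 1·(-2) + 2·6 - 18| / √(5² + 1² + 2²)
  = |35 - 2 + 12 - 18| / √(25 + 1 + 4)
  = |27| / √30
  = 27 / 5.477
  ≈ 4.93

4.93


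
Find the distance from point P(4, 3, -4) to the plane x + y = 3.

distance = |a·x₀ + b·y₀ + c·z₀ - d| / √(a² + b² + c²)
  = |1·4 + 1·3 + 0·(-4) - 3| / √(1² + 1² + 0²)
  = |4 + 3 + 0 - 3| / √(1 + 1 + 0)
  = |4| / √2
  = 4 / 1.414
  ≈ 2.828

2.828


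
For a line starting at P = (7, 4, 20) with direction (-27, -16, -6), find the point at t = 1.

P(t) = P + t·d
  = (7 + (-27)·1, 4 + (-16)·1, 20 + (-6)·1)
  = (7 - 27, 4 - 16, 20 - 6)
  = (-20, -12, 14)

(-20, -12, 14)


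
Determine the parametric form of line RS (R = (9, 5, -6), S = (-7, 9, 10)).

Direction vector d = S - R = (-7 - 9, 9 - 5, 10 + 6) = (-16, 4, 16)
Parametric form r = R + t·d:
x = 9 - 16t, y = 5 + 4t, z = -6 + 16t

x = 9 - 16t, y = 5 + 4t, z = -6 + 16t


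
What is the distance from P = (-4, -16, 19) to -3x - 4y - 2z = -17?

distance = |a·x₀ + b·y₀ + c·z₀ - d| / √(a² + b² + c²)
  = |(-3)·(-4) + (-4)·(-16) + (-2)·19 - (-17)| / √((-3)² + (-4)² + (-2)²)
  = |12 + 64 - 38 + 17| / √(9 + 16 + 4)
  = |55| / √29
  = 55 / 5.385
  ≈ 10.21

10.21


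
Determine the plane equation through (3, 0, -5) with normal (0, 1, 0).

The plane through P with normal n = (a, b, c) satisfies n·(r - P) = 0,
i.e. ax + by + cz = a·x₀ + b·y₀ + c·z₀.
d = 0·3 + 1·0 + 0·(-5)
  = 0 + 0 + 0
  = 0
Equation: y = 0

y = 0


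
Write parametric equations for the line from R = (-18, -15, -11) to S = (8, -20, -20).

Direction vector d = S - R = (8 + 18, -20 + 15, -20 + 11) = (26, -5, -9)
Parametric form r = R + t·d:
x = -18 + 26t, y = -15 - 5t, z = -11 - 9t

x = -18 + 26t, y = -15 - 5t, z = -11 - 9t


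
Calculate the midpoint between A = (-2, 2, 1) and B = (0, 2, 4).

M = ((x₁+x₂)/2, (y₁+y₂)/2, (z₁+z₂)/2)
  = ((-2 + 0)/2, (2 + 2)/2, (1 + 4)/2)
  = (-2/2, 4/2, 5/2)
  = (-1, 2, 2.5)

(-1, 2, 2.5)


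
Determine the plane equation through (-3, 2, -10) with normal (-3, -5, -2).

The plane through P with normal n = (a, b, c) satisfies n·(r - P) = 0,
i.e. ax + by + cz = a·x₀ + b·y₀ + c·z₀.
d = (-3)·(-3) + (-5)·2 + (-2)·(-10)
  = 9 - 10 + 20
  = 19
Equation: -3x - 5y - 2z = 19

-3x - 5y - 2z = 19


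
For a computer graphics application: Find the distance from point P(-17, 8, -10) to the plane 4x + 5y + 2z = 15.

distance = |a·x₀ + b·y₀ + c·z₀ - d| / √(a² + b² + c²)
  = |4·(-17) + 5·8 + 2·(-10) - 15| / √(4² + 5² + 2²)
  = |-68 + 40 - 20 - 15| / √(16 + 25 + 4)
  = |-63| / √45
  = 63 / 6.708
  ≈ 9.391

9.391


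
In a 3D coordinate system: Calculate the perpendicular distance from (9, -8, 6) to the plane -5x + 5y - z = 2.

distance = |a·x₀ + b·y₀ + c·z₀ - d| / √(a² + b² + c²)
  = |(-5)·9 + 5·(-8) + (-1)·6 - 2| / √((-5)² + 5² + (-1)²)
  = |-45 - 40 - 6 - 2| / √(25 + 25 + 1)
  = |-93| / √51
  = 93 / 7.141
  ≈ 13.02

13.02


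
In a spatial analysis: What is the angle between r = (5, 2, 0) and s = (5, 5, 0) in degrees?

r·s = 5·5 + 2·5 + 0·0 = 25 + 10 + 0 = 35
|r| = √(5² + 2² + 0²) = √29 ≈ 5.385
|s| = √(5² + 5² + 0²) = √50 ≈ 7.071
cos θ = (r·s)/(|r||s|) = 35/(5.385·7.071) ≈ 0.9191
θ = arccos(0.9191) ≈ 23.2°

23.2°


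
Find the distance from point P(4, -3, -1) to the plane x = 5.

distance = |a·x₀ + b·y₀ + c·z₀ - d| / √(a² + b² + c²)
  = |1·4 + 0·(-3) + 0·(-1) - 5| / √(1² + 0² + 0²)
  = |4 + 0 + 0 - 5| / √(1 + 0 + 0)
  = |-1| / √1
  = 1 / 1
  ≈ 1

1


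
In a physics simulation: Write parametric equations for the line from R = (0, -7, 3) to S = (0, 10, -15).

Direction vector d = S - R = (0 + 0, 10 + 7, -15 - 3) = (0, 17, -18)
Parametric form r = R + t·d:
x = 0, y = -7 + 17t, z = 3 - 18t

x = 0, y = -7 + 17t, z = 3 - 18t


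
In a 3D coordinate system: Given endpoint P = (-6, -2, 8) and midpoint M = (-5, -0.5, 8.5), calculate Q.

Q = 2M - P
  = (2·(-5) - (-6), 2·(-0.5) - (-2), 2·8.5 - 8)
  = (-10 + 6, -1 + 2, 17 - 8)
  = (-4, 1, 9)

(-4, 1, 9)


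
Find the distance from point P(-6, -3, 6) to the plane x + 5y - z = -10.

distance = |a·x₀ + b·y₀ + c·z₀ - d| / √(a² + b² + c²)
  = |1·(-6) + 5·(-3) + (-1)·6 - (-10)| / √(1² + 5² + (-1)²)
  = |-6 - 15 - 6 + 10| / √(1 + 25 + 1)
  = |-17| / √27
  = 17 / 5.196
  ≈ 3.272

3.272


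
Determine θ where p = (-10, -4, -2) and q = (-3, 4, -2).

p·q = (-10)·(-3) + (-4)·4 + (-2)·(-2) = 30 - 16 + 4 = 18
|p| = √((-10)² + (-4)² + (-2)²) = √120 ≈ 10.95
|q| = √((-3)² + 4² + (-2)²) = √29 ≈ 5.385
cos θ = (p·q)/(|p||q|) = 18/(10.95·5.385) ≈ 0.3051
θ = arccos(0.3051) ≈ 72.23°

72.23°


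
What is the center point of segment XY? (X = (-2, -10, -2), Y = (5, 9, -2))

M = ((x₁+x₂)/2, (y₁+y₂)/2, (z₁+z₂)/2)
  = ((-2 + 5)/2, (-10 + 9)/2, (-2 - 2)/2)
  = (3/2, -1/2, -4/2)
  = (1.5, -0.5, -2)

(1.5, -0.5, -2)


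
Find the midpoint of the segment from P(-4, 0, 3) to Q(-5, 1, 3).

M = ((x₁+x₂)/2, (y₁+y₂)/2, (z₁+z₂)/2)
  = ((-4 - 5)/2, (0 + 1)/2, (3 + 3)/2)
  = (-9/2, 1/2, 6/2)
  = (-4.5, 0.5, 3)

(-4.5, 0.5, 3)


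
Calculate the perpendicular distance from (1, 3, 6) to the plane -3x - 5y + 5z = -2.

distance = |a·x₀ + b·y₀ + c·z₀ - d| / √(a² + b² + c²)
  = |(-3)·1 + (-5)·3 + 5·6 - (-2)| / √((-3)² + (-5)² + 5²)
  = |-3 - 15 + 30 + 2| / √(9 + 25 + 25)
  = |14| / √59
  = 14 / 7.681
  ≈ 1.823

1.823


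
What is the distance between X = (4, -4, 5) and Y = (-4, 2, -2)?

d = √[(x₂-x₁)² + (y₂-y₁)² + (z₂-z₁)²]
  = √[(-8)² + 6² + (-7)²]
  = √[64 + 36 + 49]
  = √149
  ≈ 12.21

12.21


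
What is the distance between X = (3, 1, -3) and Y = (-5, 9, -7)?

d = √[(x₂-x₁)² + (y₂-y₁)² + (z₂-z₁)²]
  = √[(-8)² + 8² + (-4)²]
  = √[64 + 64 + 16]
  = √144
  ≈ 12

12


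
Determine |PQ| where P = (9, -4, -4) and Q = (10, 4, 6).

d = √[(x₂-x₁)² + (y₂-y₁)² + (z₂-z₁)²]
  = √[1² + 8² + 10²]
  = √[1 + 64 + 100]
  = √165
  ≈ 12.85

12.85


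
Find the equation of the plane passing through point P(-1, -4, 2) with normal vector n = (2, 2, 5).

The plane through P with normal n = (a, b, c) satisfies n·(r - P) = 0,
i.e. ax + by + cz = a·x₀ + b·y₀ + c·z₀.
d = 2·(-1) + 2·(-4) + 5·2
  = -2 - 8 + 10
  = 0
Equation: 2x + 2y + 5z = 0

2x + 2y + 5z = 0


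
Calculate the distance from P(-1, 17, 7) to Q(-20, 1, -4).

d = √[(x₂-x₁)² + (y₂-y₁)² + (z₂-z₁)²]
  = √[(-19)² + (-16)² + (-11)²]
  = √[361 + 256 + 121]
  = √738
  ≈ 27.17

27.17


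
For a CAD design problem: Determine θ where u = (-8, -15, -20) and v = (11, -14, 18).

u·v = (-8)·11 + (-15)·(-14) + (-20)·18 = -88 + 210 - 360 = -238
|u| = √((-8)² + (-15)² + (-20)²) = √689 ≈ 26.25
|v| = √(11² + (-14)² + 18²) = √641 ≈ 25.32
cos θ = (u·v)/(|u||v|) = -238/(26.25·25.32) ≈ -0.3581
θ = arccos(-0.3581) ≈ 111°

111°


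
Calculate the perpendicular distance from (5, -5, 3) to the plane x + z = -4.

distance = |a·x₀ + b·y₀ + c·z₀ - d| / √(a² + b² + c²)
  = |1·5 + 0·(-5) + 1·3 - (-4)| / √(1² + 0² + 1²)
  = |5 + 0 + 3 + 4| / √(1 + 0 + 1)
  = |12| / √2
  = 12 / 1.414
  ≈ 8.485

8.485


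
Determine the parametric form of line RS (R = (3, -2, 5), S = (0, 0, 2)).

Direction vector d = S - R = (0 - 3, 0 + 2, 2 - 5) = (-3, 2, -3)
Parametric form r = R + t·d:
x = 3 - 3t, y = -2 + 2t, z = 5 - 3t

x = 3 - 3t, y = -2 + 2t, z = 5 - 3t


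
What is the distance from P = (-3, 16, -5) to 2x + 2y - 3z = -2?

distance = |a·x₀ + b·y₀ + c·z₀ - d| / √(a² + b² + c²)
  = |2·(-3) + 2·16 + (-3)·(-5) - (-2)| / √(2² + 2² + (-3)²)
  = |-6 + 32 + 15 + 2| / √(4 + 4 + 9)
  = |43| / √17
  = 43 / 4.123
  ≈ 10.43

10.43


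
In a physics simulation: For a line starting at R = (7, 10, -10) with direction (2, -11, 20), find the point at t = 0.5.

P(t) = R + t·d
  = (7 + 2·0.5, 10 + (-11)·0.5, -10 + 20·0.5)
  = (7 + 1, 10 - 5.5, -10 + 10)
  = (8, 4.5, 0)

(8, 4.5, 0)


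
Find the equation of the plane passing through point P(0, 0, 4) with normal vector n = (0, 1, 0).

The plane through P with normal n = (a, b, c) satisfies n·(r - P) = 0,
i.e. ax + by + cz = a·x₀ + b·y₀ + c·z₀.
d = 0·0 + 1·0 + 0·4
  = 0 + 0 + 0
  = 0
Equation: y = 0

y = 0


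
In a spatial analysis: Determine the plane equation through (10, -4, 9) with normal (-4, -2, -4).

The plane through P with normal n = (a, b, c) satisfies n·(r - P) = 0,
i.e. ax + by + cz = a·x₀ + b·y₀ + c·z₀.
d = (-4)·10 + (-2)·(-4) + (-4)·9
  = -40 + 8 - 36
  = -68
Equation: -4x - 2y - 4z = -68

-4x - 2y - 4z = -68


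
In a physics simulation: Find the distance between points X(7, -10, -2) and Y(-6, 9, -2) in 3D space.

d = √[(x₂-x₁)² + (y₂-y₁)² + (z₂-z₁)²]
  = √[(-13)² + 19² + 0²]
  = √[169 + 361 + 0]
  = √530
  ≈ 23.02

23.02


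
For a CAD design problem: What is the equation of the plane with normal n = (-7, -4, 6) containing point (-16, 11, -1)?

The plane through P with normal n = (a, b, c) satisfies n·(r - P) = 0,
i.e. ax + by + cz = a·x₀ + b·y₀ + c·z₀.
d = (-7)·(-16) + (-4)·11 + 6·(-1)
  = 112 - 44 - 6
  = 62
Equation: -7x - 4y + 6z = 62

-7x - 4y + 6z = 62


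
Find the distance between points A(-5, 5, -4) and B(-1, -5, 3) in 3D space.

d = √[(x₂-x₁)² + (y₂-y₁)² + (z₂-z₁)²]
  = √[4² + (-10)² + 7²]
  = √[16 + 100 + 49]
  = √165
  ≈ 12.85

12.85


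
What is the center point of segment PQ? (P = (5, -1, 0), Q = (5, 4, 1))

M = ((x₁+x₂)/2, (y₁+y₂)/2, (z₁+z₂)/2)
  = ((5 + 5)/2, (-1 + 4)/2, (0 + 1)/2)
  = (10/2, 3/2, 1/2)
  = (5, 1.5, 0.5)

(5, 1.5, 0.5)


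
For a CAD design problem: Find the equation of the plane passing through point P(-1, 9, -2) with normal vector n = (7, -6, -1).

The plane through P with normal n = (a, b, c) satisfies n·(r - P) = 0,
i.e. ax + by + cz = a·x₀ + b·y₀ + c·z₀.
d = 7·(-1) + (-6)·9 + (-1)·(-2)
  = -7 - 54 + 2
  = -59
Equation: 7x - 6y - z = -59

7x - 6y - z = -59


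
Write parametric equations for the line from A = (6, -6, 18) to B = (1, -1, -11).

Direction vector d = B - A = (1 - 6, -1 + 6, -11 - 18) = (-5, 5, -29)
Parametric form r = A + t·d:
x = 6 - 5t, y = -6 + 5t, z = 18 - 29t

x = 6 - 5t, y = -6 + 5t, z = 18 - 29t


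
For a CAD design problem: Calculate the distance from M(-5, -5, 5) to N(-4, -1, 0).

d = √[(x₂-x₁)² + (y₂-y₁)² + (z₂-z₁)²]
  = √[1² + 4² + (-5)²]
  = √[1 + 16 + 25]
  = √42
  ≈ 6.481

6.481


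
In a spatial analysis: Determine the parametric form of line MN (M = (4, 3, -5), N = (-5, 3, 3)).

Direction vector d = N - M = (-5 - 4, 3 - 3, 3 + 5) = (-9, 0, 8)
Parametric form r = M + t·d:
x = 4 - 9t, y = 3, z = -5 + 8t

x = 4 - 9t, y = 3, z = -5 + 8t


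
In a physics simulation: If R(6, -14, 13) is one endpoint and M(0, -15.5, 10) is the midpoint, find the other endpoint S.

S = 2M - R
  = (2·0 - 6, 2·(-15.5) - (-14), 2·10 - 13)
  = (0 - 6, -31 + 14, 20 - 13)
  = (-6, -17, 7)

(-6, -17, 7)
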